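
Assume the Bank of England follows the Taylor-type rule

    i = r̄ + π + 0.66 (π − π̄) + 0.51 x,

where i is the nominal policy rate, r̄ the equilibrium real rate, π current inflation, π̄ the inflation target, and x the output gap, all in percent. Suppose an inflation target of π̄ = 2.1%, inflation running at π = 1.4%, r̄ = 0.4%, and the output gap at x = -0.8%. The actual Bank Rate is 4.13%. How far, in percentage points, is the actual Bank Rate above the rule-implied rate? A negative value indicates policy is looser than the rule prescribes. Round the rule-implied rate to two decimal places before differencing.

3.20 pp

i = 0.4 + 1.4 + 0.66 × (1.4 − 2.1) + 0.51 × (-0.8)
   = 0.4 + 1.4 − 0.462 − 0.408 = 0.93
Deviation = 4.13 − 0.93 = 3.20 pp.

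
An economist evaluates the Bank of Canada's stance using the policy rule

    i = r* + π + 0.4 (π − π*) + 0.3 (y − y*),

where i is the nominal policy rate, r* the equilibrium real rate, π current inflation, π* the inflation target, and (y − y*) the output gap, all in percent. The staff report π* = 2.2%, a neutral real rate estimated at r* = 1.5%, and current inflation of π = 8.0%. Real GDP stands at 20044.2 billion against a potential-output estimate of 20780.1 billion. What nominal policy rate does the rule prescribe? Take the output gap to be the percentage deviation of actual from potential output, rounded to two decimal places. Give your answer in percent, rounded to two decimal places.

Output gap = 100 × (20044.2 − 20780.1) / 20780.1 = -3.54%.
i = 1.50 + 8.00 + 0.4 × (8.00 − 2.20) + 0.3 × (-3.54)
   = 1.50 + 8 + 2.32 − 1.062 = 10.76

10.76%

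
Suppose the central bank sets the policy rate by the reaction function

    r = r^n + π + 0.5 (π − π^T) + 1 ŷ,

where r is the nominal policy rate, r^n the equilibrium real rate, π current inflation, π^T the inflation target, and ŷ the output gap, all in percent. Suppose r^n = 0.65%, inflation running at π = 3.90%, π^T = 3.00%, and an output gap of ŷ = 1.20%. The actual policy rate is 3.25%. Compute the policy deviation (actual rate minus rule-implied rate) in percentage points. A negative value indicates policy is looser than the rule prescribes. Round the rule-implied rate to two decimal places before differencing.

r = 0.65 + 3.90 + 0.5 × (3.90 − 3.00) + 1 × 1.20
   = 0.65 + 3.9 + 0.45 + 1.2 = 6.20
Deviation = 3.25 − 6.20 = -2.95 pp.

-2.95 pp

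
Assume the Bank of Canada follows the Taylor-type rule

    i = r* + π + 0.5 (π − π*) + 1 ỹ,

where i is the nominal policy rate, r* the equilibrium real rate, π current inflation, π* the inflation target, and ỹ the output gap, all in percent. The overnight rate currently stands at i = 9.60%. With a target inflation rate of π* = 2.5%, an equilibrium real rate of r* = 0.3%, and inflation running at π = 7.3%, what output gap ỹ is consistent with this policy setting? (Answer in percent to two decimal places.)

-0.40%

1 ỹ = 9.60 − 0.3 − 7.3 − 0.5 × (7.3 − 2.5) = -0.4
ỹ = -0.4 / 1 = -0.40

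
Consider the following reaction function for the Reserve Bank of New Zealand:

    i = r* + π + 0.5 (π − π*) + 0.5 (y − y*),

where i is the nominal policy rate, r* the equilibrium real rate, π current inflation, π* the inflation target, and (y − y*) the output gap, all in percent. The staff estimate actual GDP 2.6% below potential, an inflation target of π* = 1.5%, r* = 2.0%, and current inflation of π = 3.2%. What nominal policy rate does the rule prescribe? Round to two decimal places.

4.75%

Output 2.6% below potential → (y − y*) = -2.6.
i = 2.0 + 3.2 + 0.5 × (3.2 − 1.5) + 0.5 × (-2.6)
   = 2.0 + 3.2 + 0.85 − 1.3 = 4.75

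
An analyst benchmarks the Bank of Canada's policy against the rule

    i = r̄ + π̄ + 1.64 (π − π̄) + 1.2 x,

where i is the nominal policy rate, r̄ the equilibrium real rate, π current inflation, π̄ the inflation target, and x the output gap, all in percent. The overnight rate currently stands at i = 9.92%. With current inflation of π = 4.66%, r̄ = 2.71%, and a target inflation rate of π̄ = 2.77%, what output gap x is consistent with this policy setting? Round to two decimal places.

1.12%

1.2 x = 9.92 − 2.71 − 2.77 − 1.64 × (4.66 − 2.77) = 1.3404
x = 1.3404 / 1.2 = 1.12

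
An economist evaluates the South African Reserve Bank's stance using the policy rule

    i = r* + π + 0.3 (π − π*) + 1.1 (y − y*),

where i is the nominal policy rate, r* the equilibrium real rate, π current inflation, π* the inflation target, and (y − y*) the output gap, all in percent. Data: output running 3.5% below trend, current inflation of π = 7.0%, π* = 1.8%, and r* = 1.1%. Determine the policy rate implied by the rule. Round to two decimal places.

Output 3.5% below potential → (y − y*) = -3.5.
i = 1.1 + 7.0 + 0.3 × (7.0 − 1.8) + 1.1 × (-3.5)
   = 1.1 + 7 + 1.56 − 3.85 = 5.81

5.81%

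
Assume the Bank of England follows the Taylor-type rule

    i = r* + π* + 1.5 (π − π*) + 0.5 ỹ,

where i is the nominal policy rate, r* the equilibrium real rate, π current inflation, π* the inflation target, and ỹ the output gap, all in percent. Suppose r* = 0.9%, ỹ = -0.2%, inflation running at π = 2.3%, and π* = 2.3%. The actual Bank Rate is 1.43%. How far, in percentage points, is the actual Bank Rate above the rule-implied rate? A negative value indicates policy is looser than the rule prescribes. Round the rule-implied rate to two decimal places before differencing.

-1.67 pp

i = 0.9 + 2.3 + 1.5 × (2.3 − 2.3) + 0.5 × (-0.2)
   = 0.9 + 2.3 + 0 − 0.1 = 3.10
Deviation = 1.43 − 3.10 = -1.67 pp.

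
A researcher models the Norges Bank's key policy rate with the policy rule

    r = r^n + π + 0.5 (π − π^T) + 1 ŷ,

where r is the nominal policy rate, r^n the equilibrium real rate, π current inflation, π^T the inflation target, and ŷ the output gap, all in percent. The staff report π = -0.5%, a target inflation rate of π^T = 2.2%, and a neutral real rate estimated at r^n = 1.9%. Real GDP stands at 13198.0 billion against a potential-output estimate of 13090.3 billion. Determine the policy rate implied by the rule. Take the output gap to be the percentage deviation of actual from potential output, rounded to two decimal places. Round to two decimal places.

0.87%

Output gap = 100 × (13198.0 − 13090.3) / 13090.3 = 0.82%.
r = 1.90 + (-0.50) + 0.5 × (-0.50 − 2.20) + 1 × 0.82
   = 1.90 − 0.5 − 1.35 + 0.82 = 0.87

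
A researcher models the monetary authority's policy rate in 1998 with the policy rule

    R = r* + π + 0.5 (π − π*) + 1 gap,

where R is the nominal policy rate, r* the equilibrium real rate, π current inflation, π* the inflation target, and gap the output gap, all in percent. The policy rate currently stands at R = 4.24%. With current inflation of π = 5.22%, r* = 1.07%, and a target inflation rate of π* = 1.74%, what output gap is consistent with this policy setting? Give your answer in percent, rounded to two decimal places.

-3.79%

1 gap = 4.24 − 1.07 − 5.22 − 0.5 × (5.22 − 1.74) = -3.79
gap = -3.79 / 1 = -3.79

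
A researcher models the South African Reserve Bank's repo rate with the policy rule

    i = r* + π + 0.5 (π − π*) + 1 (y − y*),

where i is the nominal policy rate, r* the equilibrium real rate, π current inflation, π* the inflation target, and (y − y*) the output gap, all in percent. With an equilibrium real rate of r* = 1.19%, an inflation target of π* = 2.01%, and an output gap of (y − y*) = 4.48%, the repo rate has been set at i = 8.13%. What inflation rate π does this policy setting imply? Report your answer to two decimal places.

2.31%

Collecting π: i = r* + (1 + 0.5) π − 0.5 π* + 1 (y − y*)
1.5 π = 8.13 − 1.19 + 0.5 × 2.01 − 1 × 4.48 = 3.465
π = 3.465 / 1.5 = 2.31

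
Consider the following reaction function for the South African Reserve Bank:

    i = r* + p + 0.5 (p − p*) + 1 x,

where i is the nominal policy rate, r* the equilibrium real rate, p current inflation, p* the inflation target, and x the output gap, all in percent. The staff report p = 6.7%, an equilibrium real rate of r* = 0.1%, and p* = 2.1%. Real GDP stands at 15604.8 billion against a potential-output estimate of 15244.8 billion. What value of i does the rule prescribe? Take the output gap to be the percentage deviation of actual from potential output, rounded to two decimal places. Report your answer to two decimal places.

Output gap = 100 × (15604.8 − 15244.8) / 15244.8 = 2.36%.
i = 0.10 + 6.70 + 0.5 × (6.70 − 2.10) + 1 × 2.36
   = 0.10 + 6.7 + 2.3 + 2.36 = 11.46

11.46%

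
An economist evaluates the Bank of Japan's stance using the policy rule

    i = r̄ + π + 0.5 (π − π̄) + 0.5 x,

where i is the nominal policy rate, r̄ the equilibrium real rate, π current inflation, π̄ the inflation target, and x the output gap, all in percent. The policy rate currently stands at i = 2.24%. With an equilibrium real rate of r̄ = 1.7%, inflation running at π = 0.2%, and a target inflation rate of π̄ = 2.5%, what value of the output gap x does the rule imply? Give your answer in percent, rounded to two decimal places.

2.98%

0.5 x = 2.24 − 1.7 − 0.2 − 0.5 × (0.2 − 2.5) = 1.49
x = 1.49 / 0.5 = 2.98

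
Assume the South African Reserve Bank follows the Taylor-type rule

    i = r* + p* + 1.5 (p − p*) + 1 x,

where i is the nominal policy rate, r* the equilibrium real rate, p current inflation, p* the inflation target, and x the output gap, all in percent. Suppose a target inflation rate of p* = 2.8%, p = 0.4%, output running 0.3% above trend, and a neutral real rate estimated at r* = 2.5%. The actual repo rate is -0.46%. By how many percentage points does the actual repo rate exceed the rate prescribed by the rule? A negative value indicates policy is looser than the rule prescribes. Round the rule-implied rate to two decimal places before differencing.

Output 0.3% above potential → x = 0.3.
i = 2.5 + 2.8 + 1.5 × (0.4 − 2.8) + 1 × 0.3
   = 2.5 + 2.8 − 3.6 + 0.3 = 2.00
Deviation = -0.46 − 2.00 = -2.46 pp.

-2.46 pp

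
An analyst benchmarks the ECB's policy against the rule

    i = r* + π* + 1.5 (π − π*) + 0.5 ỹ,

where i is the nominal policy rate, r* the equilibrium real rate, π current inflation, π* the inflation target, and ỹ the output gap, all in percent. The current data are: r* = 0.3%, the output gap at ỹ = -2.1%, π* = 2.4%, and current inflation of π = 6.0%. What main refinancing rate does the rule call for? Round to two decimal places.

i = 0.3 + 2.4 + 1.5 × (6.0 − 2.4) + 0.5 × (-2.1)
   = 0.3 + 2.4 + 5.4 − 1.05 = 7.05

7.05%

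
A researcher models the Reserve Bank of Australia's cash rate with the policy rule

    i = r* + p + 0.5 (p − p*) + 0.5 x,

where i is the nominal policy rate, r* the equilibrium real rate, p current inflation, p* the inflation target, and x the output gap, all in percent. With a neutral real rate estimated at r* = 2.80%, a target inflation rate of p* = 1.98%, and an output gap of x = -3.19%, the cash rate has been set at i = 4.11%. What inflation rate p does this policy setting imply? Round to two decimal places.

Collecting p: i = r* + (1 + 0.5) p − 0.5 p* + 0.5 x
1.5 p = 4.11 − 2.80 + 0.5 × 1.98 − 0.5 × (-3.19) = 3.895
p = 3.895 / 1.5 = 2.60

2.60%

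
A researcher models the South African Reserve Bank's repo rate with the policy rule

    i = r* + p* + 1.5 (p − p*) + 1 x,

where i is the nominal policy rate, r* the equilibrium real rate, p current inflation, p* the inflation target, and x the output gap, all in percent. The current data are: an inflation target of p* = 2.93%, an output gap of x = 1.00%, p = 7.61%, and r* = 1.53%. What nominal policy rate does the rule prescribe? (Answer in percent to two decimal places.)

i = 1.53 + 2.93 + 1.5 × (7.61 − 2.93) + 1 × 1.00
   = 1.53 + 2.93 + 7.02 + 1 = 12.48

12.48%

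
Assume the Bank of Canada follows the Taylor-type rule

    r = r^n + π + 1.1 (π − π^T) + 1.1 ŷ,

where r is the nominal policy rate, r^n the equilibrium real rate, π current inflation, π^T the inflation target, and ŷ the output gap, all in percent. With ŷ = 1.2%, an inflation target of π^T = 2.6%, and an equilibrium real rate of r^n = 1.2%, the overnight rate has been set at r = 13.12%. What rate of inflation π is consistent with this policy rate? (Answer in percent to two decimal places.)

Collecting π: r = r^n + (1 + 1.1) π − 1.1 π^T + 1.1 ŷ
2.1 π = 13.12 − 1.2 + 1.1 × 2.6 − 1.1 × 1.2 = 13.46
π = 13.46 / 2.1 = 6.41

6.41%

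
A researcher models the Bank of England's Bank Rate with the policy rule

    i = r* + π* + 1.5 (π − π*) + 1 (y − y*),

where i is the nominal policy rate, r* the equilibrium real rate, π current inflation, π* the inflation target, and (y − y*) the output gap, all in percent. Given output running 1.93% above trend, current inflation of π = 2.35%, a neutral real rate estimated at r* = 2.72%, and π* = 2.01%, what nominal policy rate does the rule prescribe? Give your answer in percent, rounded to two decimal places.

Output 1.93% above potential → (y − y*) = 1.93.
i = 2.72 + 2.01 + 1.5 × (2.35 − 2.01) + 1 × 1.93
   = 2.72 + 2.01 + 0.51 + 1.93 = 7.17

7.17%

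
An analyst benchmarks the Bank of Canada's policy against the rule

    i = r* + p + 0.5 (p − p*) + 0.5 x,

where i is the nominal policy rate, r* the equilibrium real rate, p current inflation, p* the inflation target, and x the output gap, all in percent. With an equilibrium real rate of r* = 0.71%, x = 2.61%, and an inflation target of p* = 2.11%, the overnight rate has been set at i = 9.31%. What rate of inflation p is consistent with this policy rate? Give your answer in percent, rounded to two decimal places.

5.57%

Collecting p: i = r* + (1 + 0.5) p − 0.5 p* + 0.5 x
1.5 p = 9.31 − 0.71 + 0.5 × 2.11 − 0.5 × 2.61 = 8.35
p = 8.35 / 1.5 = 5.57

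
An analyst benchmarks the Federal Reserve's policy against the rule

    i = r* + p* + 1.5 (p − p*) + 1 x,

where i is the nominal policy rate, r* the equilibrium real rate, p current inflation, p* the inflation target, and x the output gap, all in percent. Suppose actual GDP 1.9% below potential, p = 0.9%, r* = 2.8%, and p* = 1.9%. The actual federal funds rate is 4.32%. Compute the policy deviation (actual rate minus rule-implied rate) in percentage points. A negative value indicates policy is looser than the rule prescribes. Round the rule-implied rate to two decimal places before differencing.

Output 1.9% below potential → x = -1.9.
i = 2.8 + 1.9 + 1.5 × (0.9 − 1.9) + 1 × (-1.9)
   = 2.8 + 1.9 − 1.5 − 1.9 = 1.30
Deviation = 4.32 − 1.30 = 3.02 pp.

3.02 pp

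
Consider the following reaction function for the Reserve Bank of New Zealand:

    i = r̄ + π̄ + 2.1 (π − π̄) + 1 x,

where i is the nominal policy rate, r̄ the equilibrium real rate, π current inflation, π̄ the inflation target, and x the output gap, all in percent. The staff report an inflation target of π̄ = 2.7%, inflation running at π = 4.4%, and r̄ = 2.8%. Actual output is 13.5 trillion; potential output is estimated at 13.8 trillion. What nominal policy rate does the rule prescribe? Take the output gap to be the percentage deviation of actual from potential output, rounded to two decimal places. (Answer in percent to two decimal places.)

6.90%

Output gap = 100 × (13.5 − 13.8) / 13.8 = -2.17%.
i = 2.80 + 2.70 + 2.1 × (4.40 − 2.70) + 1 × (-2.17)
   = 2.80 + 2.7 + 3.57 − 2.17 = 6.90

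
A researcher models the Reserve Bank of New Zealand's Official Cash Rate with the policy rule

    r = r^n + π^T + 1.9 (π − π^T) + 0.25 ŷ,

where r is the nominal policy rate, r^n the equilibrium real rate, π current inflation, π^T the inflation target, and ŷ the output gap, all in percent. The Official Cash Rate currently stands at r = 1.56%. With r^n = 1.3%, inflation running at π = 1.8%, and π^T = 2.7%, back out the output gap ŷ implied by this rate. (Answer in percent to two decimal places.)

-2.92%

0.25 ŷ = 1.56 − 1.3 − 2.7 − 1.9 × (1.8 − 2.7) = -0.73
ŷ = -0.73 / 0.25 = -2.92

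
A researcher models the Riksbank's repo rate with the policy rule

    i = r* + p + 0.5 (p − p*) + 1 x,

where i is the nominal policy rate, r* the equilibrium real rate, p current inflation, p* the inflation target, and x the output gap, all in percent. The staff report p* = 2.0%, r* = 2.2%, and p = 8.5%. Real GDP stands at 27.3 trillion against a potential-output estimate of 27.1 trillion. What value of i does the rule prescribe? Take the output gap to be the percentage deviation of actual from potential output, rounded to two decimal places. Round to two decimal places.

Output gap = 100 × (27.3 − 27.1) / 27.1 = 0.74%.
i = 2.20 + 8.50 + 0.5 × (8.50 − 2.00) + 1 × 0.74
   = 2.20 + 8.5 + 3.25 + 0.74 = 14.69

14.69%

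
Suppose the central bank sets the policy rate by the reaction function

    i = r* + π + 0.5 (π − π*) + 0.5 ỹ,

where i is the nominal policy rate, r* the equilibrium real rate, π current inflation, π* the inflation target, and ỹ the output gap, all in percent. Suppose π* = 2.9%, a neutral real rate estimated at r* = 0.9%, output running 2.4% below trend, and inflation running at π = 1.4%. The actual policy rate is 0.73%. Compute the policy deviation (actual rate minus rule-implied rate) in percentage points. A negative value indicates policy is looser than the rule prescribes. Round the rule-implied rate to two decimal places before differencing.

Output 2.4% below potential → ỹ = -2.4.
i = 0.9 + 1.4 + 0.5 × (1.4 − 2.9) + 0.5 × (-2.4)
   = 0.9 + 1.4 − 0.75 − 1.2 = 0.35
Deviation = 0.73 − 0.35 = 0.38 pp.

0.38 pp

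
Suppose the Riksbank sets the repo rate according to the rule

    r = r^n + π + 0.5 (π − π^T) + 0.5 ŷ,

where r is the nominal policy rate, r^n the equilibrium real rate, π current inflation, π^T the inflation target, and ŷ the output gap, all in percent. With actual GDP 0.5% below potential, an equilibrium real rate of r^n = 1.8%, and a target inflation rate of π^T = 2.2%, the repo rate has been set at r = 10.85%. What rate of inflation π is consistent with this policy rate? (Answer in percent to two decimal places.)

Output 0.5% below potential → ŷ = -0.5.
Collecting π: r = r^n + (1 + 0.5) π − 0.5 π^T + 0.5 ŷ
1.5 π = 10.85 − 1.8 + 0.5 × 2.2 − 0.5 × (-0.5) = 10.4
π = 10.4 / 1.5 = 6.93

6.93%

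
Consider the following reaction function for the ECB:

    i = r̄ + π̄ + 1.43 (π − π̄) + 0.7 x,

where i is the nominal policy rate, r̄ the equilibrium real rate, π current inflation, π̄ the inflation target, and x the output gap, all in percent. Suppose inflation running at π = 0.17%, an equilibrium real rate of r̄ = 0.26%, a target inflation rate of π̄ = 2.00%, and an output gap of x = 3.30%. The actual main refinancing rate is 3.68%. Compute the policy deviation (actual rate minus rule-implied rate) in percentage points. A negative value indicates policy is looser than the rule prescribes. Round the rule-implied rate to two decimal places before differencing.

i = 0.26 + 2.00 + 1.43 × (0.17 − 2.00) + 0.7 × 3.30
   = 0.26 + 2 − 2.6169 + 2.31 = 1.95
Deviation = 3.68 − 1.95 = 1.73 pp.

1.73 pp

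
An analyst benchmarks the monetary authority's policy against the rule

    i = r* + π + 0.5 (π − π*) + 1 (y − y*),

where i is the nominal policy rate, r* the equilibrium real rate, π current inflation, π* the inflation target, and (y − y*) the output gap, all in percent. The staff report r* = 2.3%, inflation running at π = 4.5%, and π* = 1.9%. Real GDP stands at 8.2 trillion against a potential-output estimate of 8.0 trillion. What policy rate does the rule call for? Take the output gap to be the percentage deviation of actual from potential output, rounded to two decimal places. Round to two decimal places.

Output gap = 100 × (8.2 − 8.0) / 8.0 = 2.50%.
i = 2.30 + 4.50 + 0.5 × (4.50 − 1.90) + 1 × 2.50
   = 2.30 + 4.5 + 1.3 + 2.5 = 10.60

10.60%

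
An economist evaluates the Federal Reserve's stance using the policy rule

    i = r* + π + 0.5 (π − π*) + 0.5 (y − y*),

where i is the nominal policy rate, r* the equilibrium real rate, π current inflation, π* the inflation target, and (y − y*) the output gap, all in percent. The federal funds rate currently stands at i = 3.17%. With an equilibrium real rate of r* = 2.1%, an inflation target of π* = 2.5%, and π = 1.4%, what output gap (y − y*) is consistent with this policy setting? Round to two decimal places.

0.44%

0.5 (y − y*) = 3.17 − 2.1 − 1.4 − 0.5 × (1.4 − 2.5) = 0.22
(y − y*) = 0.22 / 0.5 = 0.44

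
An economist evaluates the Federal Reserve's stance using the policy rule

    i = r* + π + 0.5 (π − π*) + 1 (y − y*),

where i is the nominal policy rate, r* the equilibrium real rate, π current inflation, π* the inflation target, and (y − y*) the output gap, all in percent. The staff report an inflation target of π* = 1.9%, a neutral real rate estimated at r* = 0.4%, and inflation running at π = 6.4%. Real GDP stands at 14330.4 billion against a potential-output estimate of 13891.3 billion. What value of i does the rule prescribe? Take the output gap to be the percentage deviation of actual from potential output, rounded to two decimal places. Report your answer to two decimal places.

Output gap = 100 × (14330.4 − 13891.3) / 13891.3 = 3.16%.
i = 0.40 + 6.40 + 0.5 × (6.40 − 1.90) + 1 × 3.16
   = 0.40 + 6.4 + 2.25 + 3.16 = 12.21

12.21%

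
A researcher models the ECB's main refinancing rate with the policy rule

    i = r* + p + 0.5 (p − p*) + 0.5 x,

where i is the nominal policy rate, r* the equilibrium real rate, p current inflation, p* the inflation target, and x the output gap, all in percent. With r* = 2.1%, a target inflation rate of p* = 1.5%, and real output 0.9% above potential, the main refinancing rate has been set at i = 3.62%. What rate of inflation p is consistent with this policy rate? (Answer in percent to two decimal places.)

Output 0.9% above potential → x = 0.9.
Collecting p: i = r* + (1 + 0.5) p − 0.5 p* + 0.5 x
1.5 p = 3.62 − 2.1 + 0.5 × 1.5 − 0.5 × 0.9 = 1.82
p = 1.82 / 1.5 = 1.21

1.21%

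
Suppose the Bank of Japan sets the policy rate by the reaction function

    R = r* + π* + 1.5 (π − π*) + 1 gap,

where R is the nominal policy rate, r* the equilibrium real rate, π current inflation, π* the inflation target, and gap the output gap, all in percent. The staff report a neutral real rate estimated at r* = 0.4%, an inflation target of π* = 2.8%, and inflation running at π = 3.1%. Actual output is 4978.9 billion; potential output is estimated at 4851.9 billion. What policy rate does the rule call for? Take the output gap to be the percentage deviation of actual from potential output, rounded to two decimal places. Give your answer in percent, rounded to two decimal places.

6.27%

Output gap = 100 × (4978.9 − 4851.9) / 4851.9 = 2.62%.
R = 0.40 + 2.80 + 1.5 × (3.10 − 2.80) + 1 × 2.62
   = 0.40 + 2.8 + 0.45 + 2.62 = 6.27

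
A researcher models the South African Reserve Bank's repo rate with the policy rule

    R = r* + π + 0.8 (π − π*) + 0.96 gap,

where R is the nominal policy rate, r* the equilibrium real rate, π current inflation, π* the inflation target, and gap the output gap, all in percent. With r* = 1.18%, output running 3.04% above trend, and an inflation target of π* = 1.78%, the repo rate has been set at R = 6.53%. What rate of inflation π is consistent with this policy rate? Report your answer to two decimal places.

Output 3.04% above potential → gap = 3.04.
Collecting π: R = r* + (1 + 0.8) π − 0.8 π* + 0.96 gap
1.8 π = 6.53 − 1.18 + 0.8 × 1.78 − 0.96 × 3.04 = 3.8556
π = 3.8556 / 1.8 = 2.14

2.14%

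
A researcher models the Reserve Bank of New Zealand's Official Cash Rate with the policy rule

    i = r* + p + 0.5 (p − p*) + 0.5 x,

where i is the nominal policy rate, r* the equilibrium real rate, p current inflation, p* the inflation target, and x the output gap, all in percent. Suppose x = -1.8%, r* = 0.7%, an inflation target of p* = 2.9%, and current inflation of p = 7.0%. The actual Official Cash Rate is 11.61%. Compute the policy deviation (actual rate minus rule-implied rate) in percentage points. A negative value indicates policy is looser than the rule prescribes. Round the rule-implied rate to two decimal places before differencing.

i = 0.7 + 7.0 + 0.5 × (7.0 − 2.9) + 0.5 × (-1.8)
   = 0.7 + 7 + 2.05 − 0.9 = 8.85
Deviation = 11.61 − 8.85 = 2.76 pp.

2.76 pp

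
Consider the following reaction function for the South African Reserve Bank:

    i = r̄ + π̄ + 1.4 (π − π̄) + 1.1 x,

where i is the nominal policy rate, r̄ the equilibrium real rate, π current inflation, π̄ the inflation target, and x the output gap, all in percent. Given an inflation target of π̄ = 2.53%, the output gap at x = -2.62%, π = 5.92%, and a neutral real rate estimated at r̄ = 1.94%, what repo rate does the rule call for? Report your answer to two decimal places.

6.33%

i = 1.94 + 2.53 + 1.4 × (5.92 − 2.53) + 1.1 × (-2.62)
   = 1.94 + 2.53 + 4.746 − 2.882 = 6.33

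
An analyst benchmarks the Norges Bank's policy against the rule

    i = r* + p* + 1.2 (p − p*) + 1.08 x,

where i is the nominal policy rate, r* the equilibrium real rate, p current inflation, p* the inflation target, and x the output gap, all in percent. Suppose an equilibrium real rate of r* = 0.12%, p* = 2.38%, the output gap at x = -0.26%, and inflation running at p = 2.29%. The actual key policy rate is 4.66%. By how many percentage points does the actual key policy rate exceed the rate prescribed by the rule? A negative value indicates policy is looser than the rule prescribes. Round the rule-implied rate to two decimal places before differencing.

i = 0.12 + 2.38 + 1.2 × (2.29 − 2.38) + 1.08 × (-0.26)
   = 0.12 + 2.38 − 0.108 − 0.2808 = 2.11
Deviation = 4.66 − 2.11 = 2.55 pp.

2.55 pp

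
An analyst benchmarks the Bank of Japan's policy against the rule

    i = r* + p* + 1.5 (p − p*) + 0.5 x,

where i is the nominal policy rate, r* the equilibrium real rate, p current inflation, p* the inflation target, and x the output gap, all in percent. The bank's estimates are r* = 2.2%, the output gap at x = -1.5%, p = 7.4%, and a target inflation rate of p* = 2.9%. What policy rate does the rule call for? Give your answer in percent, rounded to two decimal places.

11.10%

i = 2.2 + 2.9 + 1.5 × (7.4 − 2.9) + 0.5 × (-1.5)
   = 2.2 + 2.9 + 6.75 − 0.75 = 11.10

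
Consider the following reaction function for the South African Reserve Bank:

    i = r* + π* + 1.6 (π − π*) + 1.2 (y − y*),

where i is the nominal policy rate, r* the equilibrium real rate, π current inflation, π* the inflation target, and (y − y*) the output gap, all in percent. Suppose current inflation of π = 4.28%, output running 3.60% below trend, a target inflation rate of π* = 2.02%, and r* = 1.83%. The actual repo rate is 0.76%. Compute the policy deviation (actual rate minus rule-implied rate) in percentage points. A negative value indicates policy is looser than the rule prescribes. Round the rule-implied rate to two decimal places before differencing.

Output 3.60% below potential → (y − y*) = -3.60.
i = 1.83 + 2.02 + 1.6 × (4.28 − 2.02) + 1.2 × (-3.60)
   = 1.83 + 2.02 + 3.616 − 4.32 = 3.15
Deviation = 0.76 − 3.15 = -2.39 pp.

-2.39 pp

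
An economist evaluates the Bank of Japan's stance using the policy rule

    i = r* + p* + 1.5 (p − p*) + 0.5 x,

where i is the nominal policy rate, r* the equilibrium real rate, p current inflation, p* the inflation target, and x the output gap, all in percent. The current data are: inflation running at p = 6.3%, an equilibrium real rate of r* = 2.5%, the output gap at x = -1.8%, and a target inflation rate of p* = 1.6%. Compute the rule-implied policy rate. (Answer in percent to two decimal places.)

i = 2.5 + 1.6 + 1.5 × (6.3 − 1.6) + 0.5 × (-1.8)
   = 2.5 + 1.6 + 7.05 − 0.9 = 10.25

10.25%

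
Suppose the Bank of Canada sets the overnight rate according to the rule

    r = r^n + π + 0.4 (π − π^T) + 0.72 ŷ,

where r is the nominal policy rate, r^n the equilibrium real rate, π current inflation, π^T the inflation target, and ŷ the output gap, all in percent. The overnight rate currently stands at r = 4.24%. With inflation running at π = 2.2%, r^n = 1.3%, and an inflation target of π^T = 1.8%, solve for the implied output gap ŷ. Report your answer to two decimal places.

0.81%

0.72 ŷ = 4.24 − 1.3 − 2.2 − 0.4 × (2.2 − 1.8) = 0.58
ŷ = 0.58 / 0.72 = 0.81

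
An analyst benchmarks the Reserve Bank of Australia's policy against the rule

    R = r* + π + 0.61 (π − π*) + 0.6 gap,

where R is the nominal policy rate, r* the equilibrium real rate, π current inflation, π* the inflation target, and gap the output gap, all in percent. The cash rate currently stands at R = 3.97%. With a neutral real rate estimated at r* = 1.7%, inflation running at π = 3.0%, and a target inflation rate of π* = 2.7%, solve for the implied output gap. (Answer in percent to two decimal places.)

-1.52%

0.6 gap = 3.97 − 1.7 − 3.0 − 0.61 × (3.0 − 2.7) = -0.913
gap = -0.913 / 0.6 = -1.52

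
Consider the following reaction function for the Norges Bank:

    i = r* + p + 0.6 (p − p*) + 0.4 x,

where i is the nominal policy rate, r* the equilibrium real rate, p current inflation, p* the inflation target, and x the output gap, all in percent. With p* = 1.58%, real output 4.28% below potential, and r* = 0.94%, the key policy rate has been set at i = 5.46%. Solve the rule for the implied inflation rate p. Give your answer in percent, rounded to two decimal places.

4.49%

Output 4.28% below potential → x = -4.28.
Collecting p: i = r* + (1 + 0.6) p − 0.6 p* + 0.4 x
1.6 p = 5.46 − 0.94 + 0.6 × 1.58 − 0.4 × (-4.28) = 7.18
p = 7.18 / 1.6 = 4.49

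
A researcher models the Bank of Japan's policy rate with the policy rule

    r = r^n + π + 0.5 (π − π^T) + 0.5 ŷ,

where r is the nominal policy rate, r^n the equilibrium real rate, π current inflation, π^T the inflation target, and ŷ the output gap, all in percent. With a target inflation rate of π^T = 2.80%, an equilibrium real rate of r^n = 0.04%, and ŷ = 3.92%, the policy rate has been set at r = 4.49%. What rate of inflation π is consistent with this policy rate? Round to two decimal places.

Collecting π: r = r^n + (1 + 0.5) π − 0.5 π^T + 0.5 ŷ
1.5 π = 4.49 − 0.04 + 0.5 × 2.80 − 0.5 × 3.92 = 3.89
π = 3.89 / 1.5 = 2.59

2.59%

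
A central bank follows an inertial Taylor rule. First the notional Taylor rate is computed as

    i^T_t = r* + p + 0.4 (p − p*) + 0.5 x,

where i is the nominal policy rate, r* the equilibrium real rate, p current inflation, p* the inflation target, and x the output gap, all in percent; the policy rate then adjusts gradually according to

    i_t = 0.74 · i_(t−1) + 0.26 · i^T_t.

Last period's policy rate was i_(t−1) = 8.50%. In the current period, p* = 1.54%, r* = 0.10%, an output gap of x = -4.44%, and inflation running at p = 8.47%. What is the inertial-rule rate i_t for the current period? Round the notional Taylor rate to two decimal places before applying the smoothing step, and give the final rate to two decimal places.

i^T_t = 0.10 + 8.47 + 0.4 × (8.47 − 1.54) + 0.5 × (-4.44)
   = 0.10 + 8.47 + 2.772 − 2.22 = 9.12
i_t = 0.74 × 8.50 + 0.26 × 9.12 = 6.29 + 2.3712 = 8.66

8.66%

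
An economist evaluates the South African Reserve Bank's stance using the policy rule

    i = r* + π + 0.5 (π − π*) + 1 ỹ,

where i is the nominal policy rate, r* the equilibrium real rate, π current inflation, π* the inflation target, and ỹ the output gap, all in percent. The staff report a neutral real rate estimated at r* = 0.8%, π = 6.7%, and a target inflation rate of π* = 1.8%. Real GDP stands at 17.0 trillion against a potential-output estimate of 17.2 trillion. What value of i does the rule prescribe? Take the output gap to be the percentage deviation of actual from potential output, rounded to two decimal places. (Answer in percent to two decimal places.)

Output gap = 100 × (17.0 − 17.2) / 17.2 = -1.16%.
i = 0.80 + 6.70 + 0.5 × (6.70 − 1.80) + 1 × (-1.16)
   = 0.80 + 6.7 + 2.45 − 1.16 = 8.79

8.79%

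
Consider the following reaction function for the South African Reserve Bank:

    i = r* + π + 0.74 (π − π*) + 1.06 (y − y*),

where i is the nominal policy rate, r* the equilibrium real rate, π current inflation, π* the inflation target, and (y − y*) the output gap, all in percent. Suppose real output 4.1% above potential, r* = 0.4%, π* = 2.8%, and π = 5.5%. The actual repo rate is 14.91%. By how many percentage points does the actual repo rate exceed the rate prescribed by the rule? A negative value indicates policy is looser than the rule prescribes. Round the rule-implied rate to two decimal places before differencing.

2.67 pp

Output 4.1% above potential → (y − y*) = 4.1.
i = 0.4 + 5.5 + 0.74 × (5.5 − 2.8) + 1.06 × 4.1
   = 0.4 + 5.5 + 1.998 + 4.346 = 12.24
Deviation = 14.91 − 12.24 = 2.67 pp.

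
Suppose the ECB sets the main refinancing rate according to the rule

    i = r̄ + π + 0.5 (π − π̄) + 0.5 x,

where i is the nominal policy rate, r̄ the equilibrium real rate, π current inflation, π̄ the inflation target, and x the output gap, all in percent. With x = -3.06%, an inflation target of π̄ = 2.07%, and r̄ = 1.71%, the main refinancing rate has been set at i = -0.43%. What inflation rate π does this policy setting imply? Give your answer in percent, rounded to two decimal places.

Collecting π: i = r̄ + (1 + 0.5) π − 0.5 π̄ + 0.5 x
1.5 π = -0.43 − 1.71 + 0.5 × 2.07 − 0.5 × (-3.06) = 0.425
π = 0.425 / 1.5 = 0.28

0.28%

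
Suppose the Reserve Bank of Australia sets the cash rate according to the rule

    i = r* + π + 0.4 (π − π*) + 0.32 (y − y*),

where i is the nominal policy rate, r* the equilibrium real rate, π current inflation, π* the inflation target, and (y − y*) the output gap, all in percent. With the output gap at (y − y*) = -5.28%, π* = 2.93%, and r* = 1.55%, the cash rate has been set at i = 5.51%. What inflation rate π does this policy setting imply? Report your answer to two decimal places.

Collecting π: i = r* + (1 + 0.4) π − 0.4 π* + 0.32 (y − y*)
1.4 π = 5.51 − 1.55 + 0.4 × 2.93 − 0.32 × (-5.28) = 6.8216
π = 6.8216 / 1.4 = 4.87

4.87%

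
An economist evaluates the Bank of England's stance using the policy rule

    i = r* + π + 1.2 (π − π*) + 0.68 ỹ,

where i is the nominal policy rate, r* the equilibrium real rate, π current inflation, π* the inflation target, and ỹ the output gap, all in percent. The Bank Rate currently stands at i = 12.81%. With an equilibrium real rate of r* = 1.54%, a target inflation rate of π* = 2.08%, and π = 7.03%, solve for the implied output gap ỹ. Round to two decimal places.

0.68 ỹ = 12.81 − 1.54 − 7.03 − 1.2 × (7.03 − 2.08) = -1.7
ỹ = -1.7 / 0.68 = -2.50

-2.50%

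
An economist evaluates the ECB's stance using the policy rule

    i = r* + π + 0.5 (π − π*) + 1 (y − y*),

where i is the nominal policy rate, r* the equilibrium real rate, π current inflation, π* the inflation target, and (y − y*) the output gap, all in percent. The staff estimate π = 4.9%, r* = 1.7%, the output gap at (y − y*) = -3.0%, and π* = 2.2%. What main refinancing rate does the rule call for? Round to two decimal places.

4.95%

i = 1.7 + 4.9 + 0.5 × (4.9 − 2.2) + 1 × (-3.0)
   = 1.7 + 4.9 + 1.35 − 3 = 4.95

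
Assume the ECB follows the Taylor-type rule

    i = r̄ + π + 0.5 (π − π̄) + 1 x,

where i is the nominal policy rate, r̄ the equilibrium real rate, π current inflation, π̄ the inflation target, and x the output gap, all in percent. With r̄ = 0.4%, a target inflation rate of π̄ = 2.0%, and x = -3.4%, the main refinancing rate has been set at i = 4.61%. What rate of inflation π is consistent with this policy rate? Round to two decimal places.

Collecting π: i = r̄ + (1 + 0.5) π − 0.5 π̄ + 1 x
1.5 π = 4.61 − 0.4 + 0.5 × 2.0 − 1 × (-3.4) = 8.61
π = 8.61 / 1.5 = 5.74

5.74%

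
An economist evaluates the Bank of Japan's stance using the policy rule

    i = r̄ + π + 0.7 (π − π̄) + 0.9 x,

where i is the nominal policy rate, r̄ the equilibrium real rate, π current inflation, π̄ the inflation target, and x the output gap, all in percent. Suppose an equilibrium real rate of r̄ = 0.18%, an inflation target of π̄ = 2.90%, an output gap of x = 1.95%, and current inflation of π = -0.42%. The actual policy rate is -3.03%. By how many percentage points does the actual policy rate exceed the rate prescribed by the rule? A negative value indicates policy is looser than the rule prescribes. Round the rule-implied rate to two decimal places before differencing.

i = 0.18 + (-0.42) + 0.7 × (-0.42 − 2.90) + 0.9 × 1.95
   = 0.18 − 0.42 − 2.324 + 1.755 = -0.81
Deviation = -3.03 − (-0.81) = -2.22 pp.

-2.22 pp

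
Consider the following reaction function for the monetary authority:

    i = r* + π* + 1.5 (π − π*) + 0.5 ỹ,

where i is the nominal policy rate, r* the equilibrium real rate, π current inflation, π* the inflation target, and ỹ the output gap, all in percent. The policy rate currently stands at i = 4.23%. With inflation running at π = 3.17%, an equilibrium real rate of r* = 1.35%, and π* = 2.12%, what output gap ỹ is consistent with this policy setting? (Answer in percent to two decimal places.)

-1.63%

0.5 ỹ = 4.23 − 1.35 − 2.12 − 1.5 × (3.17 − 2.12) = -0.815
ỹ = -0.815 / 0.5 = -1.63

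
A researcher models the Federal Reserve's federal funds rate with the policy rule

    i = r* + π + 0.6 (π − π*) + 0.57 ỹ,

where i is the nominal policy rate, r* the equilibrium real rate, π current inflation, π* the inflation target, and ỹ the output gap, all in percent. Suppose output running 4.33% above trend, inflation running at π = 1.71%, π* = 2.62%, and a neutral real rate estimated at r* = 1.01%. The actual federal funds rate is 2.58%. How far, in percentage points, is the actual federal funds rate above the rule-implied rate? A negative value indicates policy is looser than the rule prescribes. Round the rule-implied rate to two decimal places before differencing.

Output 4.33% above potential → ỹ = 4.33.
i = 1.01 + 1.71 + 0.6 × (1.71 − 2.62) + 0.57 × 4.33
   = 1.01 + 1.71 − 0.546 + 2.4681 = 4.64
Deviation = 2.58 − 4.64 = -2.06 pp.

-2.06 pp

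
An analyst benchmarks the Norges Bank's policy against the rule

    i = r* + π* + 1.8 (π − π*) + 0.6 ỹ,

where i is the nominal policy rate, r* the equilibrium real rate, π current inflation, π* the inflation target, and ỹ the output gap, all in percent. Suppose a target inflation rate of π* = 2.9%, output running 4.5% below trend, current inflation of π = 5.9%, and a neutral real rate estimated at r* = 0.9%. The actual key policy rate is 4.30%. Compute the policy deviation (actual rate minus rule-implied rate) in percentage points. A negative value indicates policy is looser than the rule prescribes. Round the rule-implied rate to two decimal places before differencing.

Output 4.5% below potential → ỹ = -4.5.
i = 0.9 + 2.9 + 1.8 × (5.9 − 2.9) + 0.6 × (-4.5)
   = 0.9 + 2.9 + 5.4 − 2.7 = 6.50
Deviation = 4.30 − 6.50 = -2.20 pp.

-2.20 pp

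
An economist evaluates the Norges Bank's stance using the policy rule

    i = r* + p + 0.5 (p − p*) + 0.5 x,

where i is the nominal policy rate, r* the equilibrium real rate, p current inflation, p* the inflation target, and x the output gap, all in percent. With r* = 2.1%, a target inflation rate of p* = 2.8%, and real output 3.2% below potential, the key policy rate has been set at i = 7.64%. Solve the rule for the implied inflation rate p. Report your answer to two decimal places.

5.69%

Output 3.2% below potential → x = -3.2.
Collecting p: i = r* + (1 + 0.5) p − 0.5 p* + 0.5 x
1.5 p = 7.64 − 2.1 + 0.5 × 2.8 − 0.5 × (-3.2) = 8.54
p = 8.54 / 1.5 = 5.69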